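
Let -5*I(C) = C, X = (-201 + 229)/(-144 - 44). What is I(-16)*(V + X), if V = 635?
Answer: 477408/235 ≈ 2031.5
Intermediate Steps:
X = -7/47 (X = 28/(-188) = 28*(-1/188) = -7/47 ≈ -0.14894)
I(C) = -C/5
I(-16)*(V + X) = (-⅕*(-16))*(635 - 7/47) = (16/5)*(29838/47) = 477408/235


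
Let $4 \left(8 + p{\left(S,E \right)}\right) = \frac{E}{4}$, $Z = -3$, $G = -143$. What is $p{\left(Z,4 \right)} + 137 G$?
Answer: $- \frac{78395}{4} \approx -19599.0$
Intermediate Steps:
$p{\left(S,E \right)} = -8 + \frac{E}{16}$ ($p{\left(S,E \right)} = -8 + \frac{E \frac{1}{4}}{4} = -8 + \frac{\frac{1}{4} E}{4} = -8 + \frac{E}{16}$)
$p{\left(Z,4 \right)} + 137 G = \left(-8 + \frac{1}{16} \cdot 4\right) + 137 \left(-143\right) = \left(-8 + \frac{1}{4}\right) - 19591 = - \frac{31}{4} - 19591 = - \frac{78395}{4}$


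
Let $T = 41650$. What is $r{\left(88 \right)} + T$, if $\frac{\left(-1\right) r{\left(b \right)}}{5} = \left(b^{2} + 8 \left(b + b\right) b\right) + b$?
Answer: $-617030$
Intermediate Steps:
$r{\left(b \right)} = - 85 b^{2} - 5 b$ ($r{\left(b \right)} = - 5 \left(\left(b^{2} + 8 \left(b + b\right) b\right) + b\right) = - 5 \left(\left(b^{2} + 8 \cdot 2 b b\right) + b\right) = - 5 \left(\left(b^{2} + 16 b b\right) + b\right) = - 5 \left(\left(b^{2} + 16 b^{2}\right) + b\right) = - 5 \left(17 b^{2} + b\right) = - 5 \left(b + 17 b^{2}\right) = - 85 b^{2} - 5 b$)
$r{\left(88 \right)} + T = \left(-5\right) 88 \left(1 + 17 \cdot 88\right) + 41650 = \left(-5\right) 88 \left(1 + 1496\right) + 41650 = \left(-5\right) 88 \cdot 1497 + 41650 = -658680 + 41650 = -617030$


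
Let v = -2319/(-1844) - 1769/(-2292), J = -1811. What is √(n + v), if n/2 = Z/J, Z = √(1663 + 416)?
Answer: √(464426713506225162 - 758194789306194*√231)/478381083 ≈ 1.4068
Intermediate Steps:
Z = 3*√231 (Z = √2079 = 3*√231 ≈ 45.596)
n = -6*√231/1811 (n = 2*((3*√231)/(-1811)) = 2*((3*√231)*(-1/1811)) = 2*(-3*√231/1811) = -6*√231/1811 ≈ -0.050355)
v = 536074/264153 (v = -2319*(-1/1844) - 1769*(-1/2292) = 2319/1844 + 1769/2292 = 536074/264153 ≈ 2.0294)
√(n + v) = √(-6*√231/1811 + 536074/264153) = √(536074/264153 - 6*√231/1811)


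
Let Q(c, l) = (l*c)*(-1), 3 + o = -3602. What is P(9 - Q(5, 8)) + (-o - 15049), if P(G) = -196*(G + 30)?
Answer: -26928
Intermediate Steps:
o = -3605 (o = -3 - 3602 = -3605)
Q(c, l) = -c*l (Q(c, l) = (c*l)*(-1) = -c*l)
P(G) = -5880 - 196*G (P(G) = -196*(30 + G) = -5880 - 196*G)
P(9 - Q(5, 8)) + (-o - 15049) = (-5880 - 196*(9 - (-1)*5*8)) + (-1*(-3605) - 15049) = (-5880 - 196*(9 - 1*(-40))) + (3605 - 15049) = (-5880 - 196*(9 + 40)) - 11444 = (-5880 - 196*49) - 11444 = (-5880 - 9604) - 11444 = -15484 - 11444 = -26928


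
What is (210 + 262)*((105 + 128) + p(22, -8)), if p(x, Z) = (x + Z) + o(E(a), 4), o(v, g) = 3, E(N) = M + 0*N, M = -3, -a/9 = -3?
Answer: 118000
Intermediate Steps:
a = 27 (a = -9*(-3) = 27)
E(N) = -3 (E(N) = -3 + 0*N = -3 + 0 = -3)
p(x, Z) = 3 + Z + x (p(x, Z) = (x + Z) + 3 = (Z + x) + 3 = 3 + Z + x)
(210 + 262)*((105 + 128) + p(22, -8)) = (210 + 262)*((105 + 128) + (3 - 8 + 22)) = 472*(233 + 17) = 472*250 = 118000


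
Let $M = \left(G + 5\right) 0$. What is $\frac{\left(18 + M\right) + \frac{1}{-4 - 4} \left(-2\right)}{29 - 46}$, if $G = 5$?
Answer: $- \frac{73}{68} \approx -1.0735$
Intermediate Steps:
$M = 0$ ($M = \left(5 + 5\right) 0 = 10 \cdot 0 = 0$)
$\frac{\left(18 + M\right) + \frac{1}{-4 - 4} \left(-2\right)}{29 - 46} = \frac{\left(18 + 0\right) + \frac{1}{-4 - 4} \left(-2\right)}{29 - 46} = \frac{18 + \frac{1}{-8} \left(-2\right)}{-17} = - \frac{18 - - \frac{1}{4}}{17} = - \frac{18 + \frac{1}{4}}{17} = \left(- \frac{1}{17}\right) \frac{73}{4} = - \frac{73}{68}$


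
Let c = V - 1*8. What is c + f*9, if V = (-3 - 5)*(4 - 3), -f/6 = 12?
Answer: -664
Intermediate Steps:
f = -72 (f = -6*12 = -72)
V = -8 (V = -8*1 = -8)
c = -16 (c = -8 - 1*8 = -8 - 8 = -16)
c + f*9 = -16 - 72*9 = -16 - 648 = -664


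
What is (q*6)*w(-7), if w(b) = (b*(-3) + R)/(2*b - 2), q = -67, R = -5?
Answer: 402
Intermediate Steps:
w(b) = (-5 - 3*b)/(-2 + 2*b) (w(b) = (b*(-3) - 5)/(2*b - 2) = (-3*b - 5)/(-2 + 2*b) = (-5 - 3*b)/(-2 + 2*b))
(q*6)*w(-7) = (-67*6)*((-5 - 3*(-7))/(2*(-1 - 7))) = -201*(-5 + 21)/(-8) = -201*(-1)*16/8 = -402*(-1) = 402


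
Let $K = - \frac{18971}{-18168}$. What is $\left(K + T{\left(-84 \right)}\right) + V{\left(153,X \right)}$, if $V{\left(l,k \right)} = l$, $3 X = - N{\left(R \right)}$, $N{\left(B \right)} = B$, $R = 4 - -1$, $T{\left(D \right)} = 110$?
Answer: $\frac{4797155}{18168} \approx 264.04$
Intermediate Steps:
$R = 5$ ($R = 4 + 1 = 5$)
$K = \frac{18971}{18168}$ ($K = \left(-18971\right) \left(- \frac{1}{18168}\right) = \frac{18971}{18168} \approx 1.0442$)
$X = - \frac{5}{3}$ ($X = \frac{\left(-1\right) 5}{3} = \frac{1}{3} \left(-5\right) = - \frac{5}{3} \approx -1.6667$)
$\left(K + T{\left(-84 \right)}\right) + V{\left(153,X \right)} = \left(\frac{18971}{18168} + 110\right) + 153 = \frac{2017451}{18168} + 153 = \frac{4797155}{18168}$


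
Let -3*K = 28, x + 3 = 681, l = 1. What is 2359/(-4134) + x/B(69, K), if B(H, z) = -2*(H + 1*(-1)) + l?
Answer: -346813/62010 ≈ -5.5929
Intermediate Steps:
x = 678 (x = -3 + 681 = 678)
K = -28/3 (K = -1/3*28 = -28/3 ≈ -9.3333)
B(H, z) = 3 - 2*H (B(H, z) = -2*(H + 1*(-1)) + 1 = -2*(H - 1) + 1 = -2*(-1 + H) + 1 = (2 - 2*H) + 1 = 3 - 2*H)
2359/(-4134) + x/B(69, K) = 2359/(-4134) + 678/(3 - 2*69) = 2359*(-1/4134) + 678/(3 - 138) = -2359/4134 + 678/(-135) = -2359/4134 + 678*(-1/135) = -2359/4134 - 226/45 = -346813/62010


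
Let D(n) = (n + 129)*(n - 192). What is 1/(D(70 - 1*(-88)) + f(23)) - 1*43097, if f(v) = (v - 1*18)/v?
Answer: -9672216636/224429 ≈ -43097.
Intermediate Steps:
D(n) = (-192 + n)*(129 + n) (D(n) = (129 + n)*(-192 + n) = (-192 + n)*(129 + n))
f(v) = (-18 + v)/v (f(v) = (v - 18)/v = (-18 + v)/v)
1/(D(70 - 1*(-88)) + f(23)) - 1*43097 = 1/((-24768 + (70 - 1*(-88))**2 - 63*(70 - 1*(-88))) + (-18 + 23)/23) - 1*43097 = 1/((-24768 + (70 + 88)**2 - 63*(70 + 88)) + (1/23)*5) - 43097 = 1/((-24768 + 158**2 - 63*158) + 5/23) - 43097 = 1/((-24768 + 24964 - 9954) + 5/23) - 43097 = 1/(-9758 + 5/23) - 43097 = 1/(-224429/23) - 43097 = -23/224429 - 43097 = -9672216636/224429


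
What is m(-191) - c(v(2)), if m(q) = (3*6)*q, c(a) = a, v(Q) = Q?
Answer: -3440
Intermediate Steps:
m(q) = 18*q
m(-191) - c(v(2)) = 18*(-191) - 1*2 = -3438 - 2 = -3440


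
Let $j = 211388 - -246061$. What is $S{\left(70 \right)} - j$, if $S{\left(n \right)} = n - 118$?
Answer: $-457497$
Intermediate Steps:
$j = 457449$ ($j = 211388 + 246061 = 457449$)
$S{\left(n \right)} = -118 + n$
$S{\left(70 \right)} - j = \left(-118 + 70\right) - 457449 = -48 - 457449 = -457497$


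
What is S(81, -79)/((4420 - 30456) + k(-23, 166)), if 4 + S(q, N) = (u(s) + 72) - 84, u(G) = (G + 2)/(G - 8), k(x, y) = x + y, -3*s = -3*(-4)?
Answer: 95/155358 ≈ 0.00061149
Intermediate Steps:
s = -4 (s = -(-1)*(-4) = -⅓*12 = -4)
u(G) = (2 + G)/(-8 + G)
S(q, N) = -95/6 (S(q, N) = -4 + (((2 - 4)/(-8 - 4) + 72) - 84) = -4 + ((-2/(-12) + 72) - 84) = -4 + ((-1/12*(-2) + 72) - 84) = -4 + ((⅙ + 72) - 84) = -4 + (433/6 - 84) = -4 - 71/6 = -95/6)
S(81, -79)/((4420 - 30456) + k(-23, 166)) = -95/(6*((4420 - 30456) + (-23 + 166))) = -95/(6*(-26036 + 143)) = -95/6/(-25893) = -95/6*(-1/25893) = 95/155358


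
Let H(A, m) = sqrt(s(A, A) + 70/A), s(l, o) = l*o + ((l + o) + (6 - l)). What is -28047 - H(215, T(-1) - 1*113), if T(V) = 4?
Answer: -28047 - 2*sqrt(21469814)/43 ≈ -28263.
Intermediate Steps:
s(l, o) = 6 + o + l*o (s(l, o) = l*o + (6 + o) = 6 + o + l*o)
H(A, m) = sqrt(6 + A + A**2 + 70/A) (H(A, m) = sqrt((6 + A + A*A) + 70/A) = sqrt((6 + A + A**2) + 70/A) = sqrt(6 + A + A**2 + 70/A))
-28047 - H(215, T(-1) - 1*113) = -28047 - sqrt(6 + 215 + 215**2 + 70/215) = -28047 - sqrt(6 + 215 + 46225 + 70*(1/215)) = -28047 - sqrt(6 + 215 + 46225 + 14/43) = -28047 - sqrt(1997192/43) = -28047 - 2*sqrt(21469814)/43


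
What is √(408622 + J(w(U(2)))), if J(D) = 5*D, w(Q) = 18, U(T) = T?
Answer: 2*√102178 ≈ 639.31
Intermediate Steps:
√(408622 + J(w(U(2)))) = √(408622 + 5*18) = √(408622 + 90) = √408712 = 2*√102178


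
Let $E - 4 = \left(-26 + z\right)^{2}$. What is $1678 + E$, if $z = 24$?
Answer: $1686$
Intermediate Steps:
$E = 8$ ($E = 4 + \left(-26 + 24\right)^{2} = 4 + \left(-2\right)^{2} = 4 + 4 = 8$)
$1678 + E = 1678 + 8 = 1686$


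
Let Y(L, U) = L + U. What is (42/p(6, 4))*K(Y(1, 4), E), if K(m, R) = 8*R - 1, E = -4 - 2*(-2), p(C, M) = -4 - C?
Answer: 21/5 ≈ 4.2000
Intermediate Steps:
E = 0 (E = -4 + 4 = 0)
K(m, R) = -1 + 8*R
(42/p(6, 4))*K(Y(1, 4), E) = (42/(-4 - 1*6))*(-1 + 8*0) = (42/(-4 - 6))*(-1 + 0) = (42/(-10))*(-1) = (42*(-1/10))*(-1) = -21/5*(-1) = 21/5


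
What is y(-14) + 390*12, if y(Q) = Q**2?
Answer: 4876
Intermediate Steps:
y(-14) + 390*12 = (-14)**2 + 390*12 = 196 + 4680 = 4876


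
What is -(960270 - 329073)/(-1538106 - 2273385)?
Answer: 70133/423499 ≈ 0.16560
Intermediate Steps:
-(960270 - 329073)/(-1538106 - 2273385) = -631197/(-3811491) = -631197*(-1)/3811491 = -1*(-70133/423499) = 70133/423499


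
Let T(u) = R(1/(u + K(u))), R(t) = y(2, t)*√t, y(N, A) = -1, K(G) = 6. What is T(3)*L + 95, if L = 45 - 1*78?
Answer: 106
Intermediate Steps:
L = -33 (L = 45 - 78 = -33)
R(t) = -√t
T(u) = -√(1/(6 + u)) (T(u) = -√(1/(u + 6)) = -√(1/(6 + u)))
T(3)*L + 95 = -√(1/(6 + 3))*(-33) + 95 = -√(1/9)*(-33) + 95 = -√(⅑)*(-33) + 95 = -1*⅓*(-33) + 95 = -⅓*(-33) + 95 = 11 + 95 = 106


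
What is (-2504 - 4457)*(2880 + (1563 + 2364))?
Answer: -47383527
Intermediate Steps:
(-2504 - 4457)*(2880 + (1563 + 2364)) = -6961*(2880 + 3927) = -6961*6807 = -47383527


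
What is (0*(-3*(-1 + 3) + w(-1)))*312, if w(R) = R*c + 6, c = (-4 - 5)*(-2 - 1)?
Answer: 0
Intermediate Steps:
c = 27 (c = -9*(-3) = 27)
w(R) = 6 + 27*R (w(R) = R*27 + 6 = 27*R + 6 = 6 + 27*R)
(0*(-3*(-1 + 3) + w(-1)))*312 = (0*(-3*(-1 + 3) + (6 + 27*(-1))))*312 = (0*(-3*2 + (6 - 27)))*312 = (0*(-6 - 21))*312 = (0*(-27))*312 = 0*312 = 0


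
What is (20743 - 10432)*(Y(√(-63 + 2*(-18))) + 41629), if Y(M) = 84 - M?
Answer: 430102743 - 30933*I*√11 ≈ 4.301e+8 - 1.0259e+5*I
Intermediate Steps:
(20743 - 10432)*(Y(√(-63 + 2*(-18))) + 41629) = (20743 - 10432)*((84 - √(-63 + 2*(-18))) + 41629) = 10311*((84 - √(-63 - 36)) + 41629) = 10311*((84 - √(-99)) + 41629) = 10311*((84 - 3*I*√11) + 41629) = 10311*(41713 - 3*I*√11) = 430102743 - 30933*I*√11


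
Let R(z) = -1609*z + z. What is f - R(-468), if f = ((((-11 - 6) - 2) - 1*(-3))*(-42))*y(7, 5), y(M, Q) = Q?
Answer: -749184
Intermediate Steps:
R(z) = -1608*z
f = 3360 (f = ((((-11 - 6) - 2) - 1*(-3))*(-42))*5 = (((-17 - 2) + 3)*(-42))*5 = ((-19 + 3)*(-42))*5 = -16*(-42)*5 = 672*5 = 3360)
f - R(-468) = 3360 - (-1608)*(-468) = 3360 - 1*752544 = 3360 - 752544 = -749184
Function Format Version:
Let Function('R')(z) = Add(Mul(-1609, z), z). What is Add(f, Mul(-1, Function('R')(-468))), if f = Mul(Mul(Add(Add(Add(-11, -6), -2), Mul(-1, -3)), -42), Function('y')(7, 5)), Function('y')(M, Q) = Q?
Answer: -749184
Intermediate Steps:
Function('R')(z) = Mul(-1608, z)
f = 3360 (f = Mul(Mul(Add(Add(Add(-11, -6), -2), Mul(-1, -3)), -42), 5) = Mul(Mul(Add(Add(-17, -2), 3), -42), 5) = Mul(Mul(Add(-19, 3), -42), 5) = Mul(Mul(-16, -42), 5) = Mul(672, 5) = 3360)
Add(f, Mul(-1, Function('R')(-468))) = Add(3360, Mul(-1, Mul(-1608, -468))) = Add(3360, Mul(-1, 752544)) = Add(3360, -752544) = -749184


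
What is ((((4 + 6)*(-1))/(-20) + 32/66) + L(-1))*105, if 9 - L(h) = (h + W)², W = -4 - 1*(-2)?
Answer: 2275/22 ≈ 103.41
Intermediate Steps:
W = -2 (W = -4 + 2 = -2)
L(h) = 9 - (-2 + h)² (L(h) = 9 - (h - 2)² = 9 - (-2 + h)²)
((((4 + 6)*(-1))/(-20) + 32/66) + L(-1))*105 = ((((4 + 6)*(-1))/(-20) + 32/66) + (9 - (-2 - 1)²))*105 = (((10*(-1))*(-1/20) + 32*(1/66)) + (9 - 1*(-3)²))*105 = ((-10*(-1/20) + 16/33) + (9 - 1*9))*105 = ((½ + 16/33) + (9 - 9))*105 = (65/66 + 0)*105 = (65/66)*105 = 2275/22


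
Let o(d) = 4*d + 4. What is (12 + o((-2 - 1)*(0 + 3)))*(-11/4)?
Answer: 55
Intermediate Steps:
o(d) = 4 + 4*d
(12 + o((-2 - 1)*(0 + 3)))*(-11/4) = (12 + (4 + 4*((-2 - 1)*(0 + 3))))*(-11/4) = (12 + (4 + 4*(-3*3)))*(-11*¼) = (12 + (4 + 4*(-9)))*(-11/4) = (12 + (4 - 36))*(-11/4) = (12 - 32)*(-11/4) = -20*(-11/4) = 55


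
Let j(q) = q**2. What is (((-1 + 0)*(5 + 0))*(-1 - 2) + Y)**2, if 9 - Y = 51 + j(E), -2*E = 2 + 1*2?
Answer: 961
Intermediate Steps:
E = -2 (E = -(2 + 1*2)/2 = -(2 + 2)/2 = -1/2*4 = -2)
Y = -46 (Y = 9 - (51 + (-2)**2) = 9 - (51 + 4) = 9 - 1*55 = 9 - 55 = -46)
(((-1 + 0)*(5 + 0))*(-1 - 2) + Y)**2 = (((-1 + 0)*(5 + 0))*(-1 - 2) - 46)**2 = (-1*5*(-3) - 46)**2 = (-5*(-3) - 46)**2 = (15 - 46)**2 = (-31)**2 = 961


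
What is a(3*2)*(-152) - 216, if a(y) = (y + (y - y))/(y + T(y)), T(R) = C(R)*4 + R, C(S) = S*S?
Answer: -2884/13 ≈ -221.85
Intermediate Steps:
C(S) = S**2
T(R) = R + 4*R**2 (T(R) = R**2*4 + R = 4*R**2 + R = R + 4*R**2)
a(y) = y/(y + y*(1 + 4*y)) (a(y) = (y + (y - y))/(y + y*(1 + 4*y)) = (y + 0)/(y + y*(1 + 4*y)) = y/(y + y*(1 + 4*y)))
a(3*2)*(-152) - 216 = (1/(2*(1 + 2*(3*2))))*(-152) - 216 = (1/(2*(1 + 2*6)))*(-152) - 216 = (1/(2*(1 + 12)))*(-152) - 216 = ((1/2)/13)*(-152) - 216 = ((1/2)*(1/13))*(-152) - 216 = (1/26)*(-152) - 216 = -76/13 - 216 = -2884/13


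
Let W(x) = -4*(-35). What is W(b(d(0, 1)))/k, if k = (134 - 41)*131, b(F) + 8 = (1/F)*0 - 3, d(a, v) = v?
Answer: 140/12183 ≈ 0.011491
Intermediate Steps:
b(F) = -11 (b(F) = -8 + ((1/F)*0 - 3) = -8 + (0/F - 3) = -8 + (0 - 3) = -8 - 3 = -11)
W(x) = 140
k = 12183 (k = 93*131 = 12183)
W(b(d(0, 1)))/k = 140/12183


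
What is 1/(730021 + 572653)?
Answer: 1/1302674 ≈ 7.6765e-7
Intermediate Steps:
1/(730021 + 572653) = 1/1302674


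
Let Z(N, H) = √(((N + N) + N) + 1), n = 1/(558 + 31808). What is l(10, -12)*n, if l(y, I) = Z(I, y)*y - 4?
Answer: -2/16183 + 5*I*√35/16183 ≈ -0.00012359 + 0.0018279*I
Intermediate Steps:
n = 1/32366 ≈ 3.0897e-5
Z(N, H) = √(1 + 3*N) (Z(N, H) = √((2*N + N) + 1) = √(3*N + 1) = √(1 + 3*N))
l(y, I) = -4 + y*√(1 + 3*I) (l(y, I) = √(1 + 3*I)*y - 4 = y*√(1 + 3*I) - 4 = -4 + y*√(1 + 3*I))
l(10, -12)*n = (-4 + 10*√(1 + 3*(-12)))*(1/32366) = (-4 + 10*√(1 - 36))*(1/32366) = (-4 + 10*√(-35))*(1/32366) = (-4 + 10*(I*√35))*(1/32366) = (-4 + 10*I*√35)*(1/32366) = -2/16183 + 5*I*√35/16183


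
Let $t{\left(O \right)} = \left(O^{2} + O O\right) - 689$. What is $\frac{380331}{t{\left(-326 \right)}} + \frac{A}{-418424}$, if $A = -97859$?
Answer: $\frac{59957439887}{29549521304} \approx 2.029$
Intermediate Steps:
$t{\left(O \right)} = -689 + 2 O^{2}$ ($t{\left(O \right)} = \left(O^{2} + O^{2}\right) - 689 = 2 O^{2} - 689 = -689 + 2 O^{2}$)
$\frac{380331}{t{\left(-326 \right)}} + \frac{A}{-418424} = \frac{380331}{-689 + 2 \left(-326\right)^{2}} - \frac{97859}{-418424} = \frac{380331}{-689 + 2 \cdot 106276} - - \frac{97859}{418424} = \frac{380331}{-689 + 212552} + \frac{97859}{418424} = \frac{380331}{211863} + \frac{97859}{418424} = 380331 \cdot \frac{1}{211863} + \frac{97859}{418424} = \frac{126777}{70621} + \frac{97859}{418424} = \frac{59957439887}{29549521304}$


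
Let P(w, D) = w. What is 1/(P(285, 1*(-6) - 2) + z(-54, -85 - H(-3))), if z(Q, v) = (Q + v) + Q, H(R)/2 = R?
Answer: 1/98 ≈ 0.010204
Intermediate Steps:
H(R) = 2*R
z(Q, v) = v + 2*Q
1/(P(285, 1*(-6) - 2) + z(-54, -85 - H(-3))) = 1/(285 + ((-85 - 2*(-3)) + 2*(-54))) = 1/(285 + ((-85 - 1*(-6)) - 108)) = 1/(285 + ((-85 + 6) - 108)) = 1/(285 + (-79 - 108)) = 1/(285 - 187) = 1/98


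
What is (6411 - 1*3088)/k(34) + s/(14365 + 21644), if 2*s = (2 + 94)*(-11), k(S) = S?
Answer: 39879985/408102 ≈ 97.721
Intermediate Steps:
s = -528 (s = ((2 + 94)*(-11))/2 = (96*(-11))/2 = (1/2)*(-1056) = -528)
(6411 - 1*3088)/k(34) + s/(14365 + 21644) = (6411 - 1*3088)/34 - 528/(14365 + 21644) = (6411 - 3088)*(1/34) - 528/36009 = 3323*(1/34) - 528*1/36009 = 3323/34 - 176/12003 = 39879985/408102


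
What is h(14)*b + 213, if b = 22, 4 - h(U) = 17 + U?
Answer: -381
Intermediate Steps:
h(U) = -13 - U (h(U) = 4 - (17 + U) = 4 + (-17 - U) = -13 - U)
h(14)*b + 213 = (-13 - 1*14)*22 + 213 = (-13 - 14)*22 + 213 = -27*22 + 213 = -594 + 213 = -381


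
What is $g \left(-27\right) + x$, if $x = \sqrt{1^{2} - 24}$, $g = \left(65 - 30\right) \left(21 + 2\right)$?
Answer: $-21735 + i \sqrt{23} \approx -21735.0 + 4.7958 i$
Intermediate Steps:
$g = 805$ ($g = 35 \cdot 23 = 805$)
$x = i \sqrt{23}$ ($x = \sqrt{1 - 24} = \sqrt{-23} = i \sqrt{23} \approx 4.7958 i$)
$g \left(-27\right) + x = 805 \left(-27\right) + i \sqrt{23} = -21735 + i \sqrt{23}$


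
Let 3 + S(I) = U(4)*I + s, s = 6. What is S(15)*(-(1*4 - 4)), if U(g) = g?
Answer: 0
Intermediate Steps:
S(I) = 3 + 4*I (S(I) = -3 + (4*I + 6) = -3 + (6 + 4*I) = 3 + 4*I)
S(15)*(-(1*4 - 4)) = (3 + 4*15)*(-(1*4 - 4)) = (3 + 60)*(-(4 - 4)) = 63*(-1*0) = 63*0 = 0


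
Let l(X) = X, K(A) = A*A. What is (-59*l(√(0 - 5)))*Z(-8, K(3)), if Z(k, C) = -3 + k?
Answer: 649*I*√5 ≈ 1451.2*I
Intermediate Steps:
K(A) = A²
(-59*l(√(0 - 5)))*Z(-8, K(3)) = (-59*√(0 - 5))*(-3 - 8) = -59*I*√5*(-11) = 649*I*√5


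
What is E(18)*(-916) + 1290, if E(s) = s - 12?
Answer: -4206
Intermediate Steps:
E(s) = -12 + s
E(18)*(-916) + 1290 = (-12 + 18)*(-916) + 1290 = 6*(-916) + 1290 = -5496 + 1290 = -4206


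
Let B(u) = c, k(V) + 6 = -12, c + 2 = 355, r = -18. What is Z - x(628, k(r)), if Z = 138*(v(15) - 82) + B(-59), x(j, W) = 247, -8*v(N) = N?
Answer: -45875/4 ≈ -11469.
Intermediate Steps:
c = 353 (c = -2 + 355 = 353)
k(V) = -18 (k(V) = -6 - 12 = -18)
v(N) = -N/8
B(u) = 353
Z = -44887/4 (Z = 138*(-⅛*15 - 82) + 353 = 138*(-15/8 - 82) + 353 = 138*(-671/8) + 353 = -46299/4 + 353 = -44887/4 ≈ -11222.)
Z - x(628, k(r)) = -44887/4 - 1*247 = -44887/4 - 247 = -45875/4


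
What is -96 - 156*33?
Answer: -5244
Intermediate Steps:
-96 - 156*33 = -96 - 5148 = -5244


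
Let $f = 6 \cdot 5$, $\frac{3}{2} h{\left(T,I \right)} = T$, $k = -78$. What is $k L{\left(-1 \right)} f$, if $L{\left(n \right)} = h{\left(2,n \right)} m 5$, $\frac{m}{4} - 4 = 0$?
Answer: $-249600$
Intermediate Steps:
$m = 16$ ($m = 16 + 4 \cdot 0 = 16 + 0 = 16$)
$h{\left(T,I \right)} = \frac{2 T}{3}$
$L{\left(n \right)} = \frac{320}{3}$ ($L{\left(n \right)} = \frac{2}{3} \cdot 2 \cdot 16 \cdot 5 = \frac{4}{3} \cdot 16 \cdot 5 = \frac{64}{3} \cdot 5 = \frac{320}{3}$)
$f = 30$
$k L{\left(-1 \right)} f = \left(-78\right) \frac{320}{3} \cdot 30 = \left(-8320\right) 30 = -249600$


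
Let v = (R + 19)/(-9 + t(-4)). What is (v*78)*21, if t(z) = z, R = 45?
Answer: -8064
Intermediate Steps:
v = -64/13 (v = (45 + 19)/(-9 - 4) = 64/(-13) = 64*(-1/13) = -64/13 ≈ -4.9231)
(v*78)*21 = -64/13*78*21 = -384*21 = -8064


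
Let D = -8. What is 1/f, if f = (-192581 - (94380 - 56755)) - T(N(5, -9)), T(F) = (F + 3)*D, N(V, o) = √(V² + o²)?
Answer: -115091/26491873170 - 2*√106/13245936585 ≈ -4.3459e-6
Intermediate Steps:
T(F) = -24 - 8*F (T(F) = (F + 3)*(-8) = (3 + F)*(-8) = -24 - 8*F)
f = -230182 + 8*√106 (f = (-192581 - (94380 - 56755)) - (-24 - 8*√(5² + (-9)²)) = (-192581 - 1*37625) - (-24 - 8*√(25 + 81)) = (-192581 - 37625) - (-24 - 8*√106) = -230206 + (24 + 8*√106) = -230182 + 8*√106 ≈ -2.3010e+5)
1/f = 1/(-230182 + 8*√106)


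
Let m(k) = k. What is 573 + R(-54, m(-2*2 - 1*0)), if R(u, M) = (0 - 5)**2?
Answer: 598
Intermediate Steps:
R(u, M) = 25 (R(u, M) = (-5)**2 = 25)
573 + R(-54, m(-2*2 - 1*0)) = 573 + 25 = 598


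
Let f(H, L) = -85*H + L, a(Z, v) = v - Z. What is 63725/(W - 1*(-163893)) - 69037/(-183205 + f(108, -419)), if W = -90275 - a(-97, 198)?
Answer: 5782811617/4712322564 ≈ 1.2272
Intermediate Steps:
f(H, L) = L - 85*H
W = -90570 (W = -90275 - (198 - 1*(-97)) = -90275 - (198 + 97) = -90275 - 1*295 = -90275 - 295 = -90570)
63725/(W - 1*(-163893)) - 69037/(-183205 + f(108, -419)) = 63725/(-90570 - 1*(-163893)) - 69037/(-183205 + (-419 - 85*108)) = 63725/(-90570 + 163893) - 69037/(-183205 + (-419 - 9180)) = 63725/73323 - 69037/(-183205 - 9599) = 63725*(1/73323) - 69037/(-192804) = 63725/73323 - 69037*(-1/192804) = 63725/73323 + 69037/192804 = 5782811617/4712322564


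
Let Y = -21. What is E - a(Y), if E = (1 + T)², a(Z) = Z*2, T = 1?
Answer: 46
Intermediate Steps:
a(Z) = 2*Z
E = 4 (E = (1 + 1)² = 2² = 4)
E - a(Y) = 4 - 2*(-21) = 4 - 1*(-42) = 4 + 42 = 46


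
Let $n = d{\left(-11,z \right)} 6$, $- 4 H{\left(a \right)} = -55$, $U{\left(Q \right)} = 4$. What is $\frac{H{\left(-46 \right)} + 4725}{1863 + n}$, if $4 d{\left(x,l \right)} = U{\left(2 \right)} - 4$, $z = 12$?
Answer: $\frac{18955}{7452} \approx 2.5436$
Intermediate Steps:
$H{\left(a \right)} = \frac{55}{4}$ ($H{\left(a \right)} = \left(- \frac{1}{4}\right) \left(-55\right) = \frac{55}{4}$)
$d{\left(x,l \right)} = 0$ ($d{\left(x,l \right)} = \frac{4 - 4}{4} = \frac{1}{4} \cdot 0 = 0$)
$n = 0$ ($n = 0 \cdot 6 = 0$)
$\frac{H{\left(-46 \right)} + 4725}{1863 + n} = \frac{\frac{55}{4} + 4725}{1863 + 0} = \frac{18955}{4 \cdot 1863} = \frac{18955}{4} \cdot \frac{1}{1863} = \frac{18955}{7452}$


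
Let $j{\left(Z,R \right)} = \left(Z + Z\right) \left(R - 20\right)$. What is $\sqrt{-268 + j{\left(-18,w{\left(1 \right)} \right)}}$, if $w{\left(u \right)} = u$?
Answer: $4 \sqrt{26} \approx 20.396$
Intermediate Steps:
$j{\left(Z,R \right)} = 2 Z \left(-20 + R\right)$
$\sqrt{-268 + j{\left(-18,w{\left(1 \right)} \right)}} = \sqrt{-268 + 2 \left(-18\right) \left(-20 + 1\right)} = \sqrt{-268 + 2 \left(-18\right) \left(-19\right)} = \sqrt{-268 + 684} = \sqrt{416} = 4 \sqrt{26}$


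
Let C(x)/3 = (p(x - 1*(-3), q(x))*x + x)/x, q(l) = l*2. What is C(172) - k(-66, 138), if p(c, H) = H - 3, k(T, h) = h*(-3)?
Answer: 1440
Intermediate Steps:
q(l) = 2*l
k(T, h) = -3*h
p(c, H) = -3 + H
C(x) = 3*(x + x*(-3 + 2*x))/x (C(x) = 3*(((-3 + 2*x)*x + x)/x) = 3*((x*(-3 + 2*x) + x)/x) = 3*((x + x*(-3 + 2*x))/x) = 3*(x + x*(-3 + 2*x))/x)
C(172) - k(-66, 138) = (-6 + 6*172) - (-3)*138 = (-6 + 1032) - 1*(-414) = 1026 + 414 = 1440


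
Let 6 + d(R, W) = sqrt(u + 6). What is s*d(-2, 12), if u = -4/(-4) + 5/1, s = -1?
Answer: 6 - 2*sqrt(3) ≈ 2.5359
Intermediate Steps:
u = 6 (u = -4*(-1/4) + 5*1 = 1 + 5 = 6)
d(R, W) = -6 + 2*sqrt(3) (d(R, W) = -6 + sqrt(6 + 6) = -6 + sqrt(12) = -6 + 2*sqrt(3))
s*d(-2, 12) = -(-6 + 2*sqrt(3)) = 6 - 2*sqrt(3)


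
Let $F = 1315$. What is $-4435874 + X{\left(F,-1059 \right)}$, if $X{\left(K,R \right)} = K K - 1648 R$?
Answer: $-961417$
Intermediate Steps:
$X{\left(K,R \right)} = K^{2} - 1648 R$
$-4435874 + X{\left(F,-1059 \right)} = -4435874 + \left(1315^{2} - -1745232\right) = -4435874 + \left(1729225 + 1745232\right) = -4435874 + 3474457 = -961417$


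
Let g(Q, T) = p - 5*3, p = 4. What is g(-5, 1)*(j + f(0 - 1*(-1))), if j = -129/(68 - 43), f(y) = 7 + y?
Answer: -781/25 ≈ -31.240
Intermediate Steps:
g(Q, T) = -11 (g(Q, T) = 4 - 5*3 = 4 - 15 = -11)
j = -129/25 ≈ -5.1600
g(-5, 1)*(j + f(0 - 1*(-1))) = -11*(-129/25 + (7 + (0 - 1*(-1)))) = -11*(-129/25 + (7 + (0 + 1))) = -11*(-129/25 + (7 + 1)) = -11*(-129/25 + 8) = -11*71/25 = -781/25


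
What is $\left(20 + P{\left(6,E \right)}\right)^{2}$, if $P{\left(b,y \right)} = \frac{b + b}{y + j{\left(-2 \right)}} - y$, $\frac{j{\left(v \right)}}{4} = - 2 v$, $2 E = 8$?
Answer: $\frac{6889}{25} \approx 275.56$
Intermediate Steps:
$E = 4$ ($E = \frac{1}{2} \cdot 8 = 4$)
$j{\left(v \right)} = - 8 v$ ($j{\left(v \right)} = 4 \left(- 2 v\right) = - 8 v$)
$P{\left(b,y \right)} = - y + \frac{2 b}{16 + y}$ ($P{\left(b,y \right)} = \frac{b + b}{y - -16} - y = \frac{2 b}{y + 16} - y = \frac{2 b}{16 + y} - y = - y + \frac{2 b}{16 + y}$)
$\left(20 + P{\left(6,E \right)}\right)^{2} = \left(20 + \frac{- 4^{2} - 64 + 2 \cdot 6}{16 + 4}\right)^{2} = \left(20 + \frac{\left(-1\right) 16 - 64 + 12}{20}\right)^{2} = \left(20 + \frac{-16 - 64 + 12}{20}\right)^{2} = \left(20 + \frac{1}{20} \left(-68\right)\right)^{2} = \left(20 - \frac{17}{5}\right)^{2} = \left(\frac{83}{5}\right)^{2} = \frac{6889}{25}$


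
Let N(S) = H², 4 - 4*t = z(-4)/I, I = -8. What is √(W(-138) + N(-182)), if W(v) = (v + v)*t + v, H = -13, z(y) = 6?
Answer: I*√1187/2 ≈ 17.226*I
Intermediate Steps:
t = 19/16 (t = 1 - 3/(2*(-8)) = 1 - 3*(-1)/(2*8) = 1 - ¼*(-¾) = 1 + 3/16 = 19/16 ≈ 1.1875)
W(v) = 27*v/8 (W(v) = (v + v)*(19/16) + v = (2*v)*(19/16) + v = 19*v/8 + v = 27*v/8)
N(S) = 169 (N(S) = (-13)² = 169)
√(W(-138) + N(-182)) = √((27/8)*(-138) + 169) = √(-1863/4 + 169) = √(-1187/4) = I*√1187/2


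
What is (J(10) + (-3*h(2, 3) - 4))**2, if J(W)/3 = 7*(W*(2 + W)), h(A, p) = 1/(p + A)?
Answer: 158180929/25 ≈ 6.3272e+6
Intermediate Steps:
h(A, p) = 1/(A + p)
J(W) = 21*W*(2 + W) (J(W) = 3*(7*(W*(2 + W))) = 3*(7*W*(2 + W)) = 21*W*(2 + W))
(J(10) + (-3*h(2, 3) - 4))**2 = (21*10*(2 + 10) + (-3/(2 + 3) - 4))**2 = (21*10*12 + (-3/5 - 4))**2 = (2520 + (-3*1/5 - 4))**2 = (2520 + (-3/5 - 4))**2 = (2520 - 23/5)**2 = (12577/5)**2 = 158180929/25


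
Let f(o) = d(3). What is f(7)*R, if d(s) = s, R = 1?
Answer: 3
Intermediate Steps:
f(o) = 3
f(7)*R = 3*1 = 3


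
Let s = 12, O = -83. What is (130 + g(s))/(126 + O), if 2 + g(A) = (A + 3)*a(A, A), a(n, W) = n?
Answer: 308/43 ≈ 7.1628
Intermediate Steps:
g(A) = -2 + A*(3 + A) (g(A) = -2 + (A + 3)*A = -2 + (3 + A)*A = -2 + A*(3 + A))
(130 + g(s))/(126 + O) = (130 + (-2 + 12**2 + 3*12))/(126 - 83) = (130 + (-2 + 144 + 36))/43 = (130 + 178)*(1/43) = 308*(1/43) = 308/43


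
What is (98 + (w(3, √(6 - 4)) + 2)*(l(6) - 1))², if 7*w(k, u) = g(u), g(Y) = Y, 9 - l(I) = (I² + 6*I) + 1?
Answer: 58626/49 + 4160*√2/7 ≈ 2036.9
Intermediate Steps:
l(I) = 8 - I² - 6*I (l(I) = 9 - ((I² + 6*I) + 1) = 9 - (1 + I² + 6*I) = 9 + (-1 - I² - 6*I) = 8 - I² - 6*I)
w(k, u) = u/7
(98 + (w(3, √(6 - 4)) + 2)*(l(6) - 1))² = (98 + (√(6 - 4)/7 + 2)*((8 - 1*6² - 6*6) - 1))² = (98 + (√2/7 + 2)*((8 - 1*36 - 36) - 1))² = (98 + (2 + √2/7)*((8 - 36 - 36) - 1))² = (98 + (2 + √2/7)*(-64 - 1))² = (98 + (2 + √2/7)*(-65))² = (98 + (-130 - 65*√2/7))² = (-32 - 65*√2/7)²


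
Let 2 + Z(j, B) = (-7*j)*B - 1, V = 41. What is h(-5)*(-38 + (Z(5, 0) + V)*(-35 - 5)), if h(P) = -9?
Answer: 14022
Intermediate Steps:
Z(j, B) = -3 - 7*B*j (Z(j, B) = -2 + ((-7*j)*B - 1) = -2 + (-7*B*j - 1) = -2 + (-1 - 7*B*j) = -3 - 7*B*j)
h(-5)*(-38 + (Z(5, 0) + V)*(-35 - 5)) = -9*(-38 + ((-3 - 7*0*5) + 41)*(-35 - 5)) = -9*(-38 + ((-3 + 0) + 41)*(-40)) = -9*(-38 + (-3 + 41)*(-40)) = -9*(-38 + 38*(-40)) = -9*(-38 - 1520) = -9*(-1558) = 14022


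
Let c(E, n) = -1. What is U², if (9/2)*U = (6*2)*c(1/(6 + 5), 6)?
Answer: 64/9 ≈ 7.1111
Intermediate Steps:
U = -8/3 (U = 2*((6*2)*(-1))/9 = 2*(12*(-1))/9 = (2/9)*(-12) = -8/3 ≈ -2.6667)
U² = (-8/3)² = 64/9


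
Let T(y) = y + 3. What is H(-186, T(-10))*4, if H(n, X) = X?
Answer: -28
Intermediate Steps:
T(y) = 3 + y
H(-186, T(-10))*4 = (3 - 10)*4 = -7*4 = -28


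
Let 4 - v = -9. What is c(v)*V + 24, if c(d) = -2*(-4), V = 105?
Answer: 864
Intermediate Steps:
v = 13 (v = 4 - 1*(-9) = 4 + 9 = 13)
c(d) = 8
c(v)*V + 24 = 8*105 + 24 = 840 + 24 = 864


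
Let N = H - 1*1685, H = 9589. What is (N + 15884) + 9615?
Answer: 33403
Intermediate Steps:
N = 7904 (N = 9589 - 1*1685 = 9589 - 1685 = 7904)
(N + 15884) + 9615 = (7904 + 15884) + 9615 = 23788 + 9615 = 33403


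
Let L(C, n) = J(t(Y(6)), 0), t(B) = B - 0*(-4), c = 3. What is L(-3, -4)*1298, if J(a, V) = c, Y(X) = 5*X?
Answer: 3894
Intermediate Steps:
t(B) = B (t(B) = B - 1*0 = B + 0 = B)
J(a, V) = 3
L(C, n) = 3
L(-3, -4)*1298 = 3*1298 = 3894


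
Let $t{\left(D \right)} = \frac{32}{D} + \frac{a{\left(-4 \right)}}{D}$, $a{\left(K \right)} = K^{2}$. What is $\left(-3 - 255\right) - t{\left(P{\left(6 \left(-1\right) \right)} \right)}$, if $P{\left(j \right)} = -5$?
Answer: $- \frac{1242}{5} \approx -248.4$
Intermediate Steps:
$t{\left(D \right)} = \frac{48}{D}$ ($t{\left(D \right)} = \frac{32}{D} + \frac{\left(-4\right)^{2}}{D} = \frac{32}{D} + \frac{16}{D} = \frac{48}{D}$)
$\left(-3 - 255\right) - t{\left(P{\left(6 \left(-1\right) \right)} \right)} = \left(-3 - 255\right) - \frac{48}{-5} = \left(-3 - 255\right) - 48 \left(- \frac{1}{5}\right) = -258 - - \frac{48}{5} = -258 + \frac{48}{5} = - \frac{1242}{5}$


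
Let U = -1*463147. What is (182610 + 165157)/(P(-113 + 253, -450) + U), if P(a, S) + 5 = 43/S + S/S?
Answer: -22356450/29773999 ≈ -0.75087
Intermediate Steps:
U = -463147
P(a, S) = -4 + 43/S (P(a, S) = -5 + (43/S + S/S) = -5 + (43/S + 1) = -5 + (1 + 43/S) = -4 + 43/S)
(182610 + 165157)/(P(-113 + 253, -450) + U) = (182610 + 165157)/((-4 + 43/(-450)) - 463147) = 347767/((-4 + 43*(-1/450)) - 463147) = 347767/((-4 - 43/450) - 463147) = 347767/(-1843/450 - 463147) = 347767/(-208417993/450) = 347767*(-450/208417993) = -22356450/29773999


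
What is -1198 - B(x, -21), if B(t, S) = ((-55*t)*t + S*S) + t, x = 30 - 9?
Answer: 22595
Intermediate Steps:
x = 21
B(t, S) = t + S**2 - 55*t**2 (B(t, S) = (-55*t**2 + S**2) + t = (S**2 - 55*t**2) + t = t + S**2 - 55*t**2)
-1198 - B(x, -21) = -1198 - (21 + (-21)**2 - 55*21**2) = -1198 - (21 + 441 - 55*441) = -1198 - (21 + 441 - 24255) = -1198 - 1*(-23793) = -1198 + 23793 = 22595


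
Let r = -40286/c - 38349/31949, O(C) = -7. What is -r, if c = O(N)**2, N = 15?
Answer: 1288976515/1565501 ≈ 823.36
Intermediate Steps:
c = 49 (c = (-7)**2 = 49)
r = -1288976515/1565501 (r = -40286/49 - 38349/31949 = -1288976515/1565501 ≈ -823.36)
-r = -1*(-1288976515/1565501) = 1288976515/1565501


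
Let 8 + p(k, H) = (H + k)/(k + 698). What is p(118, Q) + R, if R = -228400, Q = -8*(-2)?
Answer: -93190397/408 ≈ -2.2841e+5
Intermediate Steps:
Q = 16
p(k, H) = -8 + (H + k)/(698 + k) (p(k, H) = -8 + (H + k)/(k + 698) = -8 + (H + k)/(698 + k))
p(118, Q) + R = (-5584 + 16 - 7*118)/(698 + 118) - 228400 = (-5584 + 16 - 826)/816 - 228400 = (1/816)*(-6394) - 228400 = -3197/408 - 228400 = -93190397/408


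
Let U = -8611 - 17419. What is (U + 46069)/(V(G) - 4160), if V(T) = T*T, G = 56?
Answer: -20039/1024 ≈ -19.569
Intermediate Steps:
U = -26030
V(T) = T²
(U + 46069)/(V(G) - 4160) = (-26030 + 46069)/(56² - 4160) = 20039/(3136 - 4160) = 20039/(-1024) = 20039*(-1/1024) = -20039/1024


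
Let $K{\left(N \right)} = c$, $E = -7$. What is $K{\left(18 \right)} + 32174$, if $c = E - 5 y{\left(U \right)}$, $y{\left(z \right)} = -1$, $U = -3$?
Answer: $32172$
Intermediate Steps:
$c = -2$ ($c = -7 - -5 = -7 + 5 = -2$)
$K{\left(N \right)} = -2$
$K{\left(18 \right)} + 32174 = -2 + 32174 = 32172$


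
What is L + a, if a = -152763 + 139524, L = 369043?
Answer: 355804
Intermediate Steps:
a = -13239
L + a = 369043 - 13239 = 355804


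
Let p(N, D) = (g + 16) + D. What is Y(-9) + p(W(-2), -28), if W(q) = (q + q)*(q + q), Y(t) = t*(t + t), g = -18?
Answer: 132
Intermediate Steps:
Y(t) = 2*t**2 (Y(t) = t*(2*t) = 2*t**2)
W(q) = 4*q**2 (W(q) = (2*q)*(2*q) = 4*q**2)
p(N, D) = -2 + D (p(N, D) = (-18 + 16) + D = -2 + D)
Y(-9) + p(W(-2), -28) = 2*(-9)**2 + (-2 - 28) = 2*81 - 30 = 162 - 30 = 132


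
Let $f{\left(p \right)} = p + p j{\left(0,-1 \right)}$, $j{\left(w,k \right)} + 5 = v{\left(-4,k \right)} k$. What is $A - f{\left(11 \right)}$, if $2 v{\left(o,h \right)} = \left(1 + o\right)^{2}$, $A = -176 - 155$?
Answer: $- \frac{475}{2} \approx -237.5$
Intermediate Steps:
$A = -331$ ($A = -176 - 155 = -331$)
$v{\left(o,h \right)} = \frac{\left(1 + o\right)^{2}}{2}$
$j{\left(w,k \right)} = -5 + \frac{9 k}{2}$ ($j{\left(w,k \right)} = -5 + \frac{\left(1 - 4\right)^{2}}{2} k = -5 + \frac{\left(-3\right)^{2}}{2} k = -5 + \frac{1}{2} \cdot 9 k = -5 + \frac{9 k}{2}$)
$f{\left(p \right)} = - \frac{17 p}{2}$ ($f{\left(p \right)} = p + p \left(-5 + \frac{9}{2} \left(-1\right)\right) = p + p \left(-5 - \frac{9}{2}\right) = p + p \left(- \frac{19}{2}\right) = p - \frac{19 p}{2} = - \frac{17 p}{2}$)
$A - f{\left(11 \right)} = -331 - \left(- \frac{17}{2}\right) 11 = -331 - - \frac{187}{2} = -331 + \frac{187}{2} = - \frac{475}{2}$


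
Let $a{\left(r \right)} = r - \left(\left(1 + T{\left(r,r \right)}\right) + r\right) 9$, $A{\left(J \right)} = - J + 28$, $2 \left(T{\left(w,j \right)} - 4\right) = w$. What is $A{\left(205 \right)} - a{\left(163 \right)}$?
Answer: $\frac{3811}{2} \approx 1905.5$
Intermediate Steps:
$T{\left(w,j \right)} = 4 + \frac{w}{2}$
$A{\left(J \right)} = 28 - J$
$a{\left(r \right)} = -45 - \frac{25 r}{2}$ ($a{\left(r \right)} = r - \left(\left(1 + \left(4 + \frac{r}{2}\right)\right) + r\right) 9 = r - \left(\left(5 + \frac{r}{2}\right) + r\right) 9 = r - \left(5 + \frac{3 r}{2}\right) 9 = r - \left(45 + \frac{27 r}{2}\right) = -45 - \frac{25 r}{2}$)
$A{\left(205 \right)} - a{\left(163 \right)} = \left(28 - 205\right) - \left(-45 - \frac{4075}{2}\right) = -177 - - \frac{4165}{2} = -177 + \frac{4165}{2} = \frac{3811}{2}$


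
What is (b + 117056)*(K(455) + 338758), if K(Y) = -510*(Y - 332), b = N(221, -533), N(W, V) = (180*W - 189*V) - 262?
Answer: 71025040708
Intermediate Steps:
N(W, V) = -262 - 189*V + 180*W (N(W, V) = (-189*V + 180*W) - 262 = -262 - 189*V + 180*W)
b = 140255 (b = -262 - 189*(-533) + 180*221 = -262 + 100737 + 39780 = 140255)
K(Y) = 169320 - 510*Y (K(Y) = -510*(-332 + Y) = 169320 - 510*Y)
(b + 117056)*(K(455) + 338758) = (140255 + 117056)*((169320 - 510*455) + 338758) = 257311*((169320 - 232050) + 338758) = 257311*(-62730 + 338758) = 257311*276028 = 71025040708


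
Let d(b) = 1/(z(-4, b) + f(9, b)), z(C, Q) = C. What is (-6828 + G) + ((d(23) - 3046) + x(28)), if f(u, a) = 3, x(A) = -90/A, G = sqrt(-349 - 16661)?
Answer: -138295/14 + 9*I*sqrt(210) ≈ -9878.2 + 130.42*I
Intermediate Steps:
G = 9*I*sqrt(210) (G = sqrt(-17010) = 9*I*sqrt(210) ≈ 130.42*I)
d(b) = -1 (d(b) = 1/(-4 + 3) = 1/(-1) = -1)
(-6828 + G) + ((d(23) - 3046) + x(28)) = (-6828 + 9*I*sqrt(210)) + ((-1 - 3046) - 90/28) = (-6828 + 9*I*sqrt(210)) + (-3047 - 90*1/28) = (-6828 + 9*I*sqrt(210)) + (-3047 - 45/14) = (-6828 + 9*I*sqrt(210)) - 42703/14 = -138295/14 + 9*I*sqrt(210)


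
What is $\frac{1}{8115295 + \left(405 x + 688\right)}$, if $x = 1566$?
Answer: $\frac{1}{8750213} \approx 1.1428 \cdot 10^{-7}$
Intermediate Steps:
$\frac{1}{8115295 + \left(405 x + 688\right)} = \frac{1}{8115295 + \left(405 \cdot 1566 + 688\right)} = \frac{1}{8115295 + \left(634230 + 688\right)} = \frac{1}{8115295 + 634918} = \frac{1}{8750213}$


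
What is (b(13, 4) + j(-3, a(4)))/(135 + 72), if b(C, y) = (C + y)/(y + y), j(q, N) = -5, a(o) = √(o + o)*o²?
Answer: -1/72 ≈ -0.013889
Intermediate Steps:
a(o) = √2*o^(5/2) (a(o) = √(2*o)*o² = (√2*√o)*o² = √2*o^(5/2))
b(C, y) = (C + y)/(2*y) (b(C, y) = (C + y)/((2*y)) = (C + y)*(1/(2*y)) = (C + y)/(2*y))
(b(13, 4) + j(-3, a(4)))/(135 + 72) = ((½)*(13 + 4)/4 - 5)/(135 + 72) = ((½)*(¼)*17 - 5)/207 = (17/8 - 5)*(1/207) = -23/8*1/207 = -1/72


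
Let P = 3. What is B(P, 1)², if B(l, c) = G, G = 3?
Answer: 9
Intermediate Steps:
B(l, c) = 3
B(P, 1)² = 3² = 9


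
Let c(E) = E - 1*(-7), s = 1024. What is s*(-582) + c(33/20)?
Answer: -11919187/20 ≈ -5.9596e+5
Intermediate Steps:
c(E) = 7 + E (c(E) = E + 7 = 7 + E)
s*(-582) + c(33/20) = 1024*(-582) + (7 + 33/20) = -595968 + (7 + 33*(1/20)) = -595968 + (7 + 33/20) = -595968 + 173/20 = -11919187/20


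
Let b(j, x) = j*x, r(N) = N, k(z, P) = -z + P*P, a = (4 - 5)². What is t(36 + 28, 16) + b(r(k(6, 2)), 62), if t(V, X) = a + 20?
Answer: -103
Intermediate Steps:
a = 1 (a = (-1)² = 1)
k(z, P) = P² - z (k(z, P) = -z + P² = P² - z)
t(V, X) = 21 (t(V, X) = 1 + 20 = 21)
t(36 + 28, 16) + b(r(k(6, 2)), 62) = 21 + (2² - 1*6)*62 = 21 + (4 - 6)*62 = 21 - 2*62 = 21 - 124 = -103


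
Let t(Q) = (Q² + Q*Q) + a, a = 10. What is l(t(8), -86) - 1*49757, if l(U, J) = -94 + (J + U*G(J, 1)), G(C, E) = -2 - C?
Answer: -38345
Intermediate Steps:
t(Q) = 10 + 2*Q² (t(Q) = (Q² + Q*Q) + 10 = (Q² + Q²) + 10 = 2*Q² + 10 = 10 + 2*Q²)
l(U, J) = -94 + J + U*(-2 - J) (l(U, J) = -94 + (J + U*(-2 - J)) = -94 + J + U*(-2 - J))
l(t(8), -86) - 1*49757 = (-94 - 86 - (10 + 2*8²)*(2 - 86)) - 1*49757 = (-94 - 86 - 1*(10 + 2*64)*(-84)) - 49757 = (-94 - 86 - 1*(10 + 128)*(-84)) - 49757 = (-94 - 86 - 1*138*(-84)) - 49757 = (-94 - 86 + 11592) - 49757 = 11412 - 49757 = -38345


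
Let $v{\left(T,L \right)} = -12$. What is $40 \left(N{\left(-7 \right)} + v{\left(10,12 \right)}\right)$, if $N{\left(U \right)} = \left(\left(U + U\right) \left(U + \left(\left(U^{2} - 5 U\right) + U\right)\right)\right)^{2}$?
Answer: $38415520$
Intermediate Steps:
$N{\left(U \right)} = 4 U^{2} \left(U^{2} - 3 U\right)^{2}$ ($N{\left(U \right)} = \left(2 U \left(U + \left(U^{2} - 4 U\right)\right)\right)^{2} = \left(2 U \left(U^{2} - 3 U\right)\right)^{2} = 4 U^{2} \left(U^{2} - 3 U\right)^{2}$)
$40 \left(N{\left(-7 \right)} + v{\left(10,12 \right)}\right) = 40 \left(4 \left(-7\right)^{4} \left(-3 - 7\right)^{2} - 12\right) = 40 \left(4 \cdot 2401 \left(-10\right)^{2} - 12\right) = 40 \left(4 \cdot 2401 \cdot 100 - 12\right) = 40 \left(960400 - 12\right) = 40 \cdot 960388 = 38415520$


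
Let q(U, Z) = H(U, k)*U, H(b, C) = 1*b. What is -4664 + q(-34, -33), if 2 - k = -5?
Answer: -3508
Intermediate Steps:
k = 7 (k = 2 - 1*(-5) = 2 + 5 = 7)
H(b, C) = b
q(U, Z) = U² (q(U, Z) = U*U = U²)
-4664 + q(-34, -33) = -4664 + (-34)² = -4664 + 1156 = -3508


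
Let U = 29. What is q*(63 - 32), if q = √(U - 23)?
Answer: 31*√6 ≈ 75.934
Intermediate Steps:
q = √6 (q = √(29 - 23) = √6 ≈ 2.4495)
q*(63 - 32) = √6*(63 - 32) = √6*31 = 31*√6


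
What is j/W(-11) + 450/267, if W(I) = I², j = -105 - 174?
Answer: -6681/10769 ≈ -0.62039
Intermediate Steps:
j = -279
j/W(-11) + 450/267 = -279/((-11)²) + 450/267 = -279/121 + 450*(1/267) = -279*1/121 + 150/89 = -279/121 + 150/89 = -6681/10769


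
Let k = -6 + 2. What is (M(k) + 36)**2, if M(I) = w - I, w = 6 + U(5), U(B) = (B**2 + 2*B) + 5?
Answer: 7396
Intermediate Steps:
U(B) = 5 + B**2 + 2*B
w = 46 (w = 6 + (5 + 5**2 + 2*5) = 6 + (5 + 25 + 10) = 6 + 40 = 46)
k = -4
M(I) = 46 - I
(M(k) + 36)**2 = ((46 - 1*(-4)) + 36)**2 = ((46 + 4) + 36)**2 = (50 + 36)**2 = 86**2 = 7396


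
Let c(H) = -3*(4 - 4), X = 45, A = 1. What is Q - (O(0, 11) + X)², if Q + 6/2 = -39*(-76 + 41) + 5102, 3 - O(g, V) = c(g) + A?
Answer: 4255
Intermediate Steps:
c(H) = 0 (c(H) = -3*0 = 0)
O(g, V) = 2 (O(g, V) = 3 - (0 + 1) = 3 - 1*1 = 3 - 1 = 2)
Q = 6464 (Q = -3 + (-39*(-76 + 41) + 5102) = -3 + (-39*(-35) + 5102) = -3 + (1365 + 5102) = -3 + 6467 = 6464)
Q - (O(0, 11) + X)² = 6464 - (2 + 45)² = 6464 - 1*47² = 6464 - 1*2209 = 6464 - 2209 = 4255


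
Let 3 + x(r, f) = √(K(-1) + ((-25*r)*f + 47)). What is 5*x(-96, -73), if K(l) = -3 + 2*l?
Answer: -15 + 15*I*√19462 ≈ -15.0 + 2092.6*I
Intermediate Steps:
x(r, f) = -3 + √(42 - 25*f*r) (x(r, f) = -3 + √((-3 + 2*(-1)) + ((-25*r)*f + 47)) = -3 + √((-3 - 2) + (-25*f*r + 47)) = -3 + √(-5 + (47 - 25*f*r)) = -3 + √(42 - 25*f*r))
5*x(-96, -73) = 5*(-3 + √(42 - 25*(-73)*(-96))) = 5*(-3 + √(42 - 175200)) = 5*(-3 + √(-175158)) = 5*(-3 + 3*I*√19462) = -15 + 15*I*√19462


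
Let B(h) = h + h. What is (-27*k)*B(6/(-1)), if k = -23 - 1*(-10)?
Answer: -4212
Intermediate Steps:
k = -13 (k = -23 + 10 = -13)
B(h) = 2*h
(-27*k)*B(6/(-1)) = (-27*(-13))*(2*(6/(-1))) = 351*(2*(6*(-1))) = 351*(2*(-6)) = 351*(-12) = -4212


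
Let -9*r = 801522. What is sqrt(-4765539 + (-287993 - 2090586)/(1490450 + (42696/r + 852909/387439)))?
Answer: I*sqrt(350104783719100904672722277561414091670)/8571225788127013 ≈ 2183.0*I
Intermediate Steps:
r = -89058 (r = -1/9*801522 = -89058)
sqrt(-4765539 + (-287993 - 2090586)/(1490450 + (42696/r + 852909/387439))) = sqrt(-4765539 + (-287993 - 2090586)/(1490450 + (42696/(-89058) + 852909/387439))) = sqrt(-4765539 - 2378579/(1490450 + (42696*(-1/89058) + 852909*(1/387439)))) = sqrt(-4765539 - 2378579/(1490450 + (-7116/14843 + 852909/387439))) = sqrt(-4765539 - 2378579/(1490450 + 9902712363/5750757077)) = sqrt(-4765539 - 2378579/8571225788127013/5750757077) = sqrt(-4765539 - 2378579*5750757077/8571225788127013) = sqrt(-4765539 - 13678630017453583/8571225788127013) = sqrt(-40846524449755034858590/8571225788127013) = I*sqrt(350104783719100904672722277561414091670)/8571225788127013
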